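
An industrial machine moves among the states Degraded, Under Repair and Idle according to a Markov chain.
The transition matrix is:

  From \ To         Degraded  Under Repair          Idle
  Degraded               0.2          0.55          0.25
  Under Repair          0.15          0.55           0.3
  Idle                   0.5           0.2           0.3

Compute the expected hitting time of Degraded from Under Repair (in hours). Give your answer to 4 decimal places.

Let t(s) be the expected number of hours to first reach Degraded from state s, with t(Degraded) = 0. Conditioning on the first hour:
t(Under Repair) = 1 + 0.55·t(Under Repair) + 0.3·t(Idle)
t(Idle) = 1 + 0.2·t(Under Repair) + 0.3·t(Idle)
Solving: t(Under Repair) = 3.9216, t(Idle) = 2.5490.
Expected hours from Under Repair to Degraded: 3.9216.

3.9216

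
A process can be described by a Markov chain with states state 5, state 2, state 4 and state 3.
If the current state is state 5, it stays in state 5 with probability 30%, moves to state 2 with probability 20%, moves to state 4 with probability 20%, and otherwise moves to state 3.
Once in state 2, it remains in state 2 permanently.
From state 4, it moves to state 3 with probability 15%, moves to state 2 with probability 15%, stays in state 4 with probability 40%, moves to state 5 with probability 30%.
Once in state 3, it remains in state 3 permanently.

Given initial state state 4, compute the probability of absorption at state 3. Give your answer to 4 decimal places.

0.5417

Let h(s) be the probability of absorption at state 3 starting from transient state s. Then h(state 3) = 1 and h(state 2) = 0. By first-step analysis:
h(state 5) = 0.3·h(state 5) + 0.2·0 + 0.2·h(state 4) + 0.3·1
h(state 4) = 0.3·h(state 5) + 0.15·0 + 0.4·h(state 4) + 0.15·1
Solving: h(state 5) = 0.5833, h(state 4) = 0.5417.
Starting from state 4, the probability is 0.5417.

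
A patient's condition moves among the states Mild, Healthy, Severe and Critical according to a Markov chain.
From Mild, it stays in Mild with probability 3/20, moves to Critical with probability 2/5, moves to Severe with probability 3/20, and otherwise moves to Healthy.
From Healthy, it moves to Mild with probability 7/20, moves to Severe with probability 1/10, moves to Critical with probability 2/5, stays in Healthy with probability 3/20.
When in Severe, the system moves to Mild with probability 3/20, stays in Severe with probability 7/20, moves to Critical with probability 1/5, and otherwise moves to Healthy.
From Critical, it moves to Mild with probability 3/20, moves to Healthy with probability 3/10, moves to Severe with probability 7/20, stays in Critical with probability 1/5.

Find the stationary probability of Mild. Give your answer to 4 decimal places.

0.2022

Let the stationary distribution be π with π = πP and π_1 + π_2 + π_3 + π_4 = 1.
π_1 = 0.15·π_1 + 0.35·π_2 + 0.15·π_3 + 0.15·π_4
π_2 = 0.3·π_1 + 0.15·π_2 + 0.3·π_3 + 0.3·π_4
π_3 = 0.15·π_1 + 0.1·π_2 + 0.35·π_3 + 0.35·π_4
Solving with the normalization constraint gives π = (0.2022, 0.2609, 0.2443, 0.2926).
So the stationary probability of Mild is 0.2022.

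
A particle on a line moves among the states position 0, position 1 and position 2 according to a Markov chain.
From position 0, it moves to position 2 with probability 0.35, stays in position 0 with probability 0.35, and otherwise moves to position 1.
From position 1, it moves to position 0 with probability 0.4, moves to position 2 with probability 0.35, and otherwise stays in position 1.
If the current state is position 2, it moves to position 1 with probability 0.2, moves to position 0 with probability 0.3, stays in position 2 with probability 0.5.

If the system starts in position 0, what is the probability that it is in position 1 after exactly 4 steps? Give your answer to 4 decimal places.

Propagate the distribution vector 4 steps from position 0.
After 0 steps: (1.0000, 0.0000, 0.0000)
After 1 step: (0.3500, 0.3000, 0.3500)
After 2 steps: (0.3475, 0.2500, 0.4025)
After 3 steps: (0.3424, 0.2473, 0.4104)
After 4 steps: (0.3418, 0.2466, 0.4116)
P(in position 1 after 4 steps) = 0.2466

0.2466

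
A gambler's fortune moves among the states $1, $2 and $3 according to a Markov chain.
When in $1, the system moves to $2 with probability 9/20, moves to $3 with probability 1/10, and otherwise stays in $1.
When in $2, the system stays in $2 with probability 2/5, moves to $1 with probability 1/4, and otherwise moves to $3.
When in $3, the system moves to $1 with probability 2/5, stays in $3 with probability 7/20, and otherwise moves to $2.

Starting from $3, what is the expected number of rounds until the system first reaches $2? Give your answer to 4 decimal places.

Let t(s) be the expected number of rounds to first reach $2 from state s, with t($2) = 0. Conditioning on the first round:
t($1) = 1 + 0.45·t($1) + 0.1·t($3)
t($3) = 1 + 0.4·t($1) + 0.35·t($3)
Solving: t($1) = 2.3622, t($3) = 2.9921.
Expected rounds from $3 to $2: 2.9921.

2.9921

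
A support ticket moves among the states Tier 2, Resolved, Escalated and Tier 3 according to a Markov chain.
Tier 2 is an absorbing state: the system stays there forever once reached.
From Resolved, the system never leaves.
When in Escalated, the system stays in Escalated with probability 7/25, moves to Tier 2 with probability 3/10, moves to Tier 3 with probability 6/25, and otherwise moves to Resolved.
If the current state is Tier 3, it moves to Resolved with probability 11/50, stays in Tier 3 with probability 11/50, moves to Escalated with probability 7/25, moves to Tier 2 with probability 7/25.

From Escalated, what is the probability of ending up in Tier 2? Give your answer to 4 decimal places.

Let h(s) be the probability of absorption at Tier 2 starting from transient state s. Then h(Tier 2) = 1 and h(Resolved) = 0. By first-step analysis:
h(Escalated) = 0.3·1 + 0.18·0 + 0.28·h(Escalated) + 0.24·h(Tier 3)
h(Tier 3) = 0.28·1 + 0.22·0 + 0.28·h(Escalated) + 0.22·h(Tier 3)
Solving: h(Escalated) = 0.6092, h(Tier 3) = 0.5777.
Starting from Escalated, the probability is 0.6092.

0.6092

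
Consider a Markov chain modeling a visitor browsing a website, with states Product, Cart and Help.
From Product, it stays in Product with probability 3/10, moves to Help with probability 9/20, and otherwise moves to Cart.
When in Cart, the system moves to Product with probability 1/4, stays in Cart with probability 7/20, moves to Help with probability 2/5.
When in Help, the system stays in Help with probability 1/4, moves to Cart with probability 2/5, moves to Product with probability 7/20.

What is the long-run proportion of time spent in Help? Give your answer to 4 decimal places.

0.3609

Let the stationary distribution be π with π = πP and π_1 + π_2 + π_3 = 1.
π_1 = 0.3·π_1 + 0.25·π_2 + 0.35·π_3
π_2 = 0.25·π_1 + 0.35·π_2 + 0.4·π_3
Solving with the normalization constraint gives π = (0.3011, 0.3379, 0.3609).
So the stationary probability of Help is 0.3609.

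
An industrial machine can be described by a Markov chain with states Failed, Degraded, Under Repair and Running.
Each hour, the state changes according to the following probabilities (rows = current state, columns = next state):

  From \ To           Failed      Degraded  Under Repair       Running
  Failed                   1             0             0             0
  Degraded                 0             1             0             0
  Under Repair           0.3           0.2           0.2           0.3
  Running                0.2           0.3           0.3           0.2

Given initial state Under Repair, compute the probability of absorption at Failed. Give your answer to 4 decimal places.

0.5455

Let h(s) be the probability of absorption at Failed starting from transient state s. Then h(Failed) = 1 and h(Degraded) = 0. By first-step analysis:
h(Under Repair) = 0.3·1 + 0.2·0 + 0.2·h(Under Repair) + 0.3·h(Running)
h(Running) = 0.2·1 + 0.3·0 + 0.3·h(Under Repair) + 0.2·h(Running)
Solving: h(Under Repair) = 0.5455, h(Running) = 0.4545.
Starting from Under Repair, the probability is 0.5455.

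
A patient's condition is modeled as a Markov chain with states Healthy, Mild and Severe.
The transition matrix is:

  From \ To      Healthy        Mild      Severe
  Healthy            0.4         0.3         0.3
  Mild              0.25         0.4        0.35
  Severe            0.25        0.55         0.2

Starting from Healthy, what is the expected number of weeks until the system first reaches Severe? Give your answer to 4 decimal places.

Let t(s) be the expected number of weeks to first reach Severe from state s, with t(Severe) = 0. Conditioning on the first week:
t(Healthy) = 1 + 0.4·t(Healthy) + 0.3·t(Mild)
t(Mild) = 1 + 0.25·t(Healthy) + 0.4·t(Mild)
Solving: t(Healthy) = 3.1579, t(Mild) = 2.9825.
Expected weeks from Healthy to Severe: 3.1579.

3.1579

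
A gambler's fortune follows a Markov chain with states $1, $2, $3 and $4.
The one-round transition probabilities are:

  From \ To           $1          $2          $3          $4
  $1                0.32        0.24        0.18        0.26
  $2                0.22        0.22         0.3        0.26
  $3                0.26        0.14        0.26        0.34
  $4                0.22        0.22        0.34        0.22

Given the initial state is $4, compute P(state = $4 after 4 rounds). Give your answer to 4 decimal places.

Propagate the distribution vector 4 rounds from $4.
After 0 rounds: (0.0000, 0.0000, 0.0000, 1.0000)
After 1 round: (0.2200, 0.2200, 0.3400, 0.2200)
After 2 rounds: (0.2556, 0.1972, 0.2688, 0.2784)
After 3 rounds: (0.2563, 0.2036, 0.2697, 0.2704)
After 4 rounds: (0.2564, 0.2035, 0.2693, 0.2708)
P(in $4 after 4 rounds) = 0.2708

0.2708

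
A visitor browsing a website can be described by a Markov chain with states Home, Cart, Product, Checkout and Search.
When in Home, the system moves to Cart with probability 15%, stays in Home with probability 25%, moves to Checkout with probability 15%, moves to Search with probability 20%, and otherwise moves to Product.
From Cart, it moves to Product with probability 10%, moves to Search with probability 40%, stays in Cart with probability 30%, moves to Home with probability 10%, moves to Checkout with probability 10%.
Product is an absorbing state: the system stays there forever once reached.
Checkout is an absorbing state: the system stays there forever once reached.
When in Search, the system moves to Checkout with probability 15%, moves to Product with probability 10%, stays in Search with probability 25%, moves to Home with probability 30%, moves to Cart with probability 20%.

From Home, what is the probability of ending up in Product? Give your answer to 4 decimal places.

0.5667

Let h(s) be the probability of absorption at Product starting from transient state s. Then h(Product) = 1 and h(Checkout) = 0. By first-step analysis:
h(Home) = 0.25·h(Home) + 0.15·h(Cart) + 0.25·1 + 0.15·0 + 0.2·h(Search)
h(Cart) = 0.1·h(Home) + 0.3·h(Cart) + 0.1·1 + 0.1·0 + 0.4·h(Search)
h(Search) = 0.3·h(Home) + 0.2·h(Cart) + 0.1·1 + 0.15·0 + 0.25·h(Search)
Solving: h(Home) = 0.5667, h(Cart) = 0.5068, h(Search) = 0.4952.
Starting from Home, the probability is 0.5667.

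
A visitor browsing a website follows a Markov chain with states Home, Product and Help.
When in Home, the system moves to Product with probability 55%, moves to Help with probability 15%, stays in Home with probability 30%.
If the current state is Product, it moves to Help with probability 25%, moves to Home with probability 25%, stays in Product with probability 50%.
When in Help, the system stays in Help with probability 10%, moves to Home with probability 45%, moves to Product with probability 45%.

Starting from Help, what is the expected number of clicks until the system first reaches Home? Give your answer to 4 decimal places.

Let t(s) be the expected number of clicks to first reach Home from state s, with t(Home) = 0. Conditioning on the first click:
t(Product) = 1 + 0.5·t(Product) + 0.25·t(Help)
t(Help) = 1 + 0.45·t(Product) + 0.1·t(Help)
Solving: t(Product) = 3.4074, t(Help) = 2.8148.
Expected clicks from Help to Home: 2.8148.

2.8148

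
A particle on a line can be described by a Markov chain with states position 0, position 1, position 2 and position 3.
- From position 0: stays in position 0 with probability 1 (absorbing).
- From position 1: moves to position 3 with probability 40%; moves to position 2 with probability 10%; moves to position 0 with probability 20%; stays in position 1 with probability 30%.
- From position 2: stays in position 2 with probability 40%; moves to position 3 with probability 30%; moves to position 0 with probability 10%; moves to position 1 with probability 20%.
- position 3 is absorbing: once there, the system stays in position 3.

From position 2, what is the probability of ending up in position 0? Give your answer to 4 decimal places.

0.2750

Let h(s) be the probability of absorption at position 0 starting from transient state s. Then h(position 0) = 1 and h(position 3) = 0. By first-step analysis:
h(position 1) = 0.2·1 + 0.3·h(position 1) + 0.1·h(position 2) + 0.4·0
h(position 2) = 0.1·1 + 0.2·h(position 1) + 0.4·h(position 2) + 0.3·0
Solving: h(position 1) = 0.3250, h(position 2) = 0.2750.
Starting from position 2, the probability is 0.2750.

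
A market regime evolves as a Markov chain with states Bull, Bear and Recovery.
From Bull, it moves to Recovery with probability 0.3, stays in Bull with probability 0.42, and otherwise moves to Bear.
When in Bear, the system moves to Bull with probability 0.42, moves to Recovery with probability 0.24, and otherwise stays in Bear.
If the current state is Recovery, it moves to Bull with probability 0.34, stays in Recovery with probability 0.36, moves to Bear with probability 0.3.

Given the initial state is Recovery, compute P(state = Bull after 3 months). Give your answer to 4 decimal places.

Propagate the distribution vector 3 months from Recovery.
After 0 months: (0.0000, 0.0000, 1.0000)
After 1 month: (0.3400, 0.3000, 0.3600)
After 2 months: (0.3912, 0.3052, 0.3036)
After 3 months: (0.3957, 0.3044, 0.2999)
P(in Bull after 3 months) = 0.3957

0.3957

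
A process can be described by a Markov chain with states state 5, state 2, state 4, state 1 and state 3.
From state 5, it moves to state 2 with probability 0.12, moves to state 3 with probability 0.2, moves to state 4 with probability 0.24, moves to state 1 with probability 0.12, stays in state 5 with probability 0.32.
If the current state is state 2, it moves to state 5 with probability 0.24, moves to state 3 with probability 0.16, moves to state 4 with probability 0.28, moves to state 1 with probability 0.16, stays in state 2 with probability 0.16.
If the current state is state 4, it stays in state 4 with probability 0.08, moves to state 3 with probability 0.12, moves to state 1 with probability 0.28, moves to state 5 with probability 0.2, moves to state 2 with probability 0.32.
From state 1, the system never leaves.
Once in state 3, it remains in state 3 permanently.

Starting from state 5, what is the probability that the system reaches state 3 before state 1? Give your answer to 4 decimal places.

Let h(s) be the probability of absorption at state 3 starting from transient state s. Then h(state 3) = 1 and h(state 1) = 0. By first-step analysis:
h(state 5) = 0.32·h(state 5) + 0.12·h(state 2) + 0.24·h(state 4) + 0.12·0 + 0.2·1
h(state 2) = 0.24·h(state 5) + 0.16·h(state 2) + 0.28·h(state 4) + 0.16·0 + 0.16·1
h(state 4) = 0.2·h(state 5) + 0.32·h(state 2) + 0.08·h(state 4) + 0.28·0 + 0.12·1
Solving: h(state 5) = 0.5228, h(state 2) = 0.4765, h(state 4) = 0.4098.
Starting from state 5, the probability is 0.5228.

0.5228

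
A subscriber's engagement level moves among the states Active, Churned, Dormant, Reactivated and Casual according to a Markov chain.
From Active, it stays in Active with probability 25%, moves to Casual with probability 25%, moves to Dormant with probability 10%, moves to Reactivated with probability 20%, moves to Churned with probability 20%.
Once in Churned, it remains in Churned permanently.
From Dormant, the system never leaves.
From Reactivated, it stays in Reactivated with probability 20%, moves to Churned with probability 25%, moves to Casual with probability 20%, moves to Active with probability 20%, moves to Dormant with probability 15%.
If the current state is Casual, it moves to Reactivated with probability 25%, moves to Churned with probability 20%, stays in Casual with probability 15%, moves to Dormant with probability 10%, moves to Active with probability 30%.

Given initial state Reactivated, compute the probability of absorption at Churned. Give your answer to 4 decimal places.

Let h(s) be the probability of absorption at Churned starting from transient state s. Then h(Churned) = 1 and h(Dormant) = 0. By first-step analysis:
h(Active) = 0.25·h(Active) + 0.2·1 + 0.1·0 + 0.2·h(Reactivated) + 0.25·h(Casual)
h(Reactivated) = 0.2·h(Active) + 0.25·1 + 0.15·0 + 0.2·h(Reactivated) + 0.2·h(Casual)
h(Casual) = 0.3·h(Active) + 0.2·1 + 0.1·0 + 0.25·h(Reactivated) + 0.15·h(Casual)
Solving: h(Active) = 0.6557, h(Reactivated) = 0.6402, h(Casual) = 0.6550.
Starting from Reactivated, the probability is 0.6402.

0.6402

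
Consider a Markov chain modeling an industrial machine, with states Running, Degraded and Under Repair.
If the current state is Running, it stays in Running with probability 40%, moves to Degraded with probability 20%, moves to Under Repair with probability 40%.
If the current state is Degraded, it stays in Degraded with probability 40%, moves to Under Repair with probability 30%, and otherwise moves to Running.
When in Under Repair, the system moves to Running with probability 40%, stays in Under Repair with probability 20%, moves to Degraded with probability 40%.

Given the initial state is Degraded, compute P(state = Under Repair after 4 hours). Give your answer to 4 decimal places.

0.3060

Propagate the distribution vector 4 hours from Degraded.
After 0 hours: (0.0000, 1.0000, 0.0000)
After 1 hour: (0.3000, 0.4000, 0.3000)
After 2 hours: (0.3600, 0.3400, 0.3000)
After 3 hours: (0.3660, 0.3280, 0.3060)
After 4 hours: (0.3672, 0.3268, 0.3060)
P(in Under Repair after 4 hours) = 0.3060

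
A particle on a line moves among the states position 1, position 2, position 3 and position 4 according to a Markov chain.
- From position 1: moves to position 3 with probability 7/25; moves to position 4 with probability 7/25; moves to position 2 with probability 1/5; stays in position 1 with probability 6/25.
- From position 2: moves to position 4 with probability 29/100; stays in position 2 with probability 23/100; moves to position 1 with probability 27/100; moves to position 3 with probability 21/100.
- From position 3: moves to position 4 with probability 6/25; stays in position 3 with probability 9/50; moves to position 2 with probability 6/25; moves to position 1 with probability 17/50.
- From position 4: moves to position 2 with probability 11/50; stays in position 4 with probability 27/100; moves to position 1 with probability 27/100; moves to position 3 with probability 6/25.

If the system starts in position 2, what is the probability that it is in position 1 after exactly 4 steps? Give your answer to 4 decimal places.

Propagate the distribution vector 4 steps from position 2.
After 0 steps: (0.0000, 1.0000, 0.0000, 0.0000)
After 1 step: (0.2700, 0.2300, 0.2100, 0.2900)
After 2 steps: (0.2766, 0.2211, 0.2313, 0.2710)
After 3 steps: (0.2779, 0.2213, 0.2306, 0.2702)
After 4 steps: (0.2778, 0.2213, 0.2306, 0.2703)
P(in position 1 after 4 steps) = 0.2778

0.2778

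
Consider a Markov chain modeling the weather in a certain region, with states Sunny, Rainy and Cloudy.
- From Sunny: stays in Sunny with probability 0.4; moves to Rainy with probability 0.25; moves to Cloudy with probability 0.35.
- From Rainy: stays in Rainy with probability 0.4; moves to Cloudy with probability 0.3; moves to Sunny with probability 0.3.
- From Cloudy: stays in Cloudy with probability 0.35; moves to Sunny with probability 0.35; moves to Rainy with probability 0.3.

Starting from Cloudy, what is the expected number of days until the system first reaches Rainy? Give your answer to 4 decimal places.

Let t(s) be the expected number of days to first reach Rainy from state s, with t(Rainy) = 0. Conditioning on the first day:
t(Sunny) = 1 + 0.4·t(Sunny) + 0.35·t(Cloudy)
t(Cloudy) = 1 + 0.35·t(Sunny) + 0.35·t(Cloudy)
Solving: t(Sunny) = 3.7383, t(Cloudy) = 3.5514.
Expected days from Cloudy to Rainy: 3.5514.

3.5514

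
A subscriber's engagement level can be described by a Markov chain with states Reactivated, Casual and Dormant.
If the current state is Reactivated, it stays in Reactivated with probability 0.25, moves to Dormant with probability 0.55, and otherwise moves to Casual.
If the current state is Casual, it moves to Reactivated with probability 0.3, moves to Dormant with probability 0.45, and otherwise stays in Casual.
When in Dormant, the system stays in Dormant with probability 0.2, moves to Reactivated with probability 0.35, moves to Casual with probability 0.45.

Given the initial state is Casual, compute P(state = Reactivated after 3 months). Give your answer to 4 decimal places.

0.3030

Propagate the distribution vector 3 months from Casual.
After 0 months: (0.0000, 1.0000, 0.0000)
After 1 month: (0.3000, 0.2500, 0.4500)
After 2 months: (0.3075, 0.3250, 0.3675)
After 3 months: (0.3030, 0.3081, 0.3889)
P(in Reactivated after 3 months) = 0.3030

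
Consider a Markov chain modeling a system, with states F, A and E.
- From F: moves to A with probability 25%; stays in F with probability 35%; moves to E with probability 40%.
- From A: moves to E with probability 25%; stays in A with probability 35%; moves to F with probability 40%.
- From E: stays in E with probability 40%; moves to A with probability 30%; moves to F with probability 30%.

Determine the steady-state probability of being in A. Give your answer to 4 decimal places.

Let the stationary distribution be π with π = πP and π_1 + π_2 + π_3 = 1.
π_1 = 0.35·π_1 + 0.4·π_2 + 0.3·π_3
π_2 = 0.25·π_1 + 0.35·π_2 + 0.3·π_3
Solving with the normalization constraint gives π = (0.3471, 0.2975, 0.3554).
So the stationary probability of A is 0.2975.

0.2975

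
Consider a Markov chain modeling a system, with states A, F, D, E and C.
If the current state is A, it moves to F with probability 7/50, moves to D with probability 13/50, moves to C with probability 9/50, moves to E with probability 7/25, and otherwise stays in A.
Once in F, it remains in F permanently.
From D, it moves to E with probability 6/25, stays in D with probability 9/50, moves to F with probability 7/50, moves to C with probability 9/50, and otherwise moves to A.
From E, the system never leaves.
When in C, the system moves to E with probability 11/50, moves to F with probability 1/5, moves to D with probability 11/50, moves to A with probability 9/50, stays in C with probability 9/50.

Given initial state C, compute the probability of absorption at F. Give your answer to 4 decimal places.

Let h(s) be the probability of absorption at F starting from transient state s. Then h(F) = 1 and h(E) = 0. By first-step analysis:
h(A) = 0.14·h(A) + 0.14·1 + 0.26·h(D) + 0.28·0 + 0.18·h(C)
h(D) = 0.26·h(A) + 0.14·1 + 0.18·h(D) + 0.24·0 + 0.18·h(C)
h(C) = 0.18·h(A) + 0.2·1 + 0.22·h(D) + 0.22·0 + 0.18·h(C)
Solving: h(A) = 0.3672, h(D) = 0.3808, h(C) = 0.4267.
Starting from C, the probability is 0.4267.

0.4267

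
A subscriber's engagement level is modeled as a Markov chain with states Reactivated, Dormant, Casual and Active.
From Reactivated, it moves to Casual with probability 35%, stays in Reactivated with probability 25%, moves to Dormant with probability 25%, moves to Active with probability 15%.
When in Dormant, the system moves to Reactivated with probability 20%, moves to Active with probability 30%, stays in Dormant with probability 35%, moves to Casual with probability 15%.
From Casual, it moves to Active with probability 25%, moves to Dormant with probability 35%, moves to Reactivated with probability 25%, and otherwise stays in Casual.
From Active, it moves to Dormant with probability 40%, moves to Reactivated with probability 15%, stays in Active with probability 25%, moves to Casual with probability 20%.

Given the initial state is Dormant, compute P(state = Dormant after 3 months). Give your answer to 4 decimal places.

0.3421

Propagate the distribution vector 3 months from Dormant.
After 0 months: (0.0000, 1.0000, 0.0000, 0.0000)
After 1 month: (0.2000, 0.3500, 0.1500, 0.3000)
After 2 months: (0.2025, 0.3450, 0.2050, 0.2475)
After 3 months: (0.2080, 0.3421, 0.2029, 0.2470)
P(in Dormant after 3 months) = 0.3421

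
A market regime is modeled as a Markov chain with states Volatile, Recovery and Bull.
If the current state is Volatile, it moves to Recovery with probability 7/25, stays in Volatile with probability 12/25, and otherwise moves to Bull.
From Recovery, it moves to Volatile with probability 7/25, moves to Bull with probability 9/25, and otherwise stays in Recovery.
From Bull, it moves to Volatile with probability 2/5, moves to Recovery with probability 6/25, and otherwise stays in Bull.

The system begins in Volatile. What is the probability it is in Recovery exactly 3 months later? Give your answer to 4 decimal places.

Propagate the distribution vector 3 months from Volatile.
After 0 months: (1.0000, 0.0000, 0.0000)
After 1 month: (0.4800, 0.2800, 0.2400)
After 2 months: (0.4048, 0.2928, 0.3024)
After 3 months: (0.3972, 0.2913, 0.3114)
P(in Recovery after 3 months) = 0.2913

0.2913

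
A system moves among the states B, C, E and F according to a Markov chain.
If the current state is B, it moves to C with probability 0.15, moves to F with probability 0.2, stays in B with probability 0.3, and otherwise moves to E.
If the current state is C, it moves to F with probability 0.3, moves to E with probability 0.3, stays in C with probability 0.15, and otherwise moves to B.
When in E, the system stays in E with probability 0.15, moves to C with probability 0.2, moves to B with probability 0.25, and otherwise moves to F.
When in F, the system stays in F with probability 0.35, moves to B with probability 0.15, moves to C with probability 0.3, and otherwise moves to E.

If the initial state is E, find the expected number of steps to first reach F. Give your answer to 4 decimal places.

Let t(s) be the expected number of steps to first reach F from state s, with t(F) = 0. Conditioning on the first step:
t(B) = 1 + 0.3·t(B) + 0.15·t(C) + 0.35·t(E)
t(C) = 1 + 0.25·t(B) + 0.15·t(C) + 0.3·t(E)
t(E) = 1 + 0.25·t(B) + 0.2·t(C) + 0.15·t(E)
Solving: t(B) = 3.6578, t(C) = 3.3232, t(E) = 3.0342.
Expected steps from E to F: 3.0342.

3.0342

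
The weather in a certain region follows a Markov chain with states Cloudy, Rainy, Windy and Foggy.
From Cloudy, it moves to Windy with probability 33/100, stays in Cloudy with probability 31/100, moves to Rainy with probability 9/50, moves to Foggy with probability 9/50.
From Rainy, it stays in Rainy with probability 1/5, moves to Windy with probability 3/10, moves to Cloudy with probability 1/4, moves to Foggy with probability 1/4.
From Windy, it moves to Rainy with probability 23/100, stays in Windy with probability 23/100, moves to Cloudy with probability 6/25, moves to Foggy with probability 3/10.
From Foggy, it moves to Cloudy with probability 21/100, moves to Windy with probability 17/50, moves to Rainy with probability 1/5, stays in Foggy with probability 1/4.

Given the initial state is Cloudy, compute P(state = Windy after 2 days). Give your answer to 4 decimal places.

Propagate the distribution vector 2 days from Cloudy.
After 0 days: (1.0000, 0.0000, 0.0000, 0.0000)
After 1 day: (0.3100, 0.1800, 0.3300, 0.1800)
After 2 days: (0.2581, 0.2037, 0.2934, 0.2448)
P(in Windy after 2 days) = 0.2934

0.2934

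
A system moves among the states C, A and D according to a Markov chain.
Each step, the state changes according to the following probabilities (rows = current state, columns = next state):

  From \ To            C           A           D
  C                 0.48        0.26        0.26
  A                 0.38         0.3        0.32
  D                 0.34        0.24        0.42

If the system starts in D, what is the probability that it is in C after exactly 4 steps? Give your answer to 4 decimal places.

0.4074

Propagate the distribution vector 4 steps from D.
After 0 steps: (0.0000, 0.0000, 1.0000)
After 1 step: (0.3400, 0.2400, 0.4200)
After 2 steps: (0.3972, 0.2612, 0.3416)
After 3 steps: (0.4061, 0.2636, 0.3303)
After 4 steps: (0.4074, 0.2639, 0.3287)
P(in C after 4 steps) = 0.4074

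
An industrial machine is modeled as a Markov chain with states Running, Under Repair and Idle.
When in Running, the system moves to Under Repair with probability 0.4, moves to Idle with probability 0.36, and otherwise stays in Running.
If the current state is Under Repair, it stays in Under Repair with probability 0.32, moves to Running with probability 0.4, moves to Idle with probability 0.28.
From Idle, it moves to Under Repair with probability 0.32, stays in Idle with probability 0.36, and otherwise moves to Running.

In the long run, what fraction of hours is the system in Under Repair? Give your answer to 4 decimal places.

0.3458

Let the stationary distribution be π with π = πP and π_1 + π_2 + π_3 = 1.
π_1 = 0.24·π_1 + 0.4·π_2 + 0.32·π_3
π_2 = 0.4·π_1 + 0.32·π_2 + 0.32·π_3
Solving with the normalization constraint gives π = (0.3219, 0.3458, 0.3323).
So the stationary probability of Under Repair is 0.3458.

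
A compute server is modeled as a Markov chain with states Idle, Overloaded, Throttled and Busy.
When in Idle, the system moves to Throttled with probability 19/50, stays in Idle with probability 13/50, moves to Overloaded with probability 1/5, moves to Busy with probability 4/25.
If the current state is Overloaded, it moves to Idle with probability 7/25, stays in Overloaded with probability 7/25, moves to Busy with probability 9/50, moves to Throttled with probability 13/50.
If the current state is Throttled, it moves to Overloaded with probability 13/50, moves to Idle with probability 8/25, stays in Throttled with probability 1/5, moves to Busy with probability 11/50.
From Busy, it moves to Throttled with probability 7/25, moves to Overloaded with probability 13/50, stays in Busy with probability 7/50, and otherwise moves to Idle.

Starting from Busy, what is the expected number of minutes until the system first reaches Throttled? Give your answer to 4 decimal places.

Let t(s) be the expected number of minutes to first reach Throttled from state s, with t(Throttled) = 0. Conditioning on the first minute:
t(Idle) = 1 + 0.26·t(Idle) + 0.2·t(Overloaded) + 0.16·t(Busy)
t(Overloaded) = 1 + 0.28·t(Idle) + 0.28·t(Overloaded) + 0.18·t(Busy)
t(Busy) = 1 + 0.32·t(Idle) + 0.26·t(Overloaded) + 0.14·t(Busy)
Solving: t(Idle) = 2.9716, t(Overloaded) = 3.3661, t(Busy) = 3.2862.
Expected minutes from Busy to Throttled: 3.2862.

3.2862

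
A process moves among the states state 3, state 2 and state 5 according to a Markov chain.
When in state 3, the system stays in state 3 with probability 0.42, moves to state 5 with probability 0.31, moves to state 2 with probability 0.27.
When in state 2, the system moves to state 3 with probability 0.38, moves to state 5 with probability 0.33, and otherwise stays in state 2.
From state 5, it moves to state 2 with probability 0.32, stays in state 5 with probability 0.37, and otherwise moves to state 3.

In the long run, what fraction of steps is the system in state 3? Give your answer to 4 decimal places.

0.3713

Let the stationary distribution be π with π = πP and π_1 + π_2 + π_3 = 1.
π_1 = 0.42·π_1 + 0.38·π_2 + 0.31·π_3
π_2 = 0.27·π_1 + 0.29·π_2 + 0.32·π_3
Solving with the normalization constraint gives π = (0.3713, 0.2927, 0.3360).
So the stationary probability of state 3 is 0.3713.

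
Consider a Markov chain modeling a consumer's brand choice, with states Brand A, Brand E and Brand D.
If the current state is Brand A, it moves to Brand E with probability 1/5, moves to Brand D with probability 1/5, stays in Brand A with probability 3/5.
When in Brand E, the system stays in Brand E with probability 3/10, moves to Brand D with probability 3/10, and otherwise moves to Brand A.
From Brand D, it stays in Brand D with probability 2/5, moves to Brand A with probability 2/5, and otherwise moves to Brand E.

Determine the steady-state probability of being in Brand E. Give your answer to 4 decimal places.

0.2222

Let the stationary distribution be π with π = πP and π_1 + π_2 + π_3 = 1.
π_1 = 0.6·π_1 + 0.4·π_2 + 0.4·π_3
π_2 = 0.2·π_1 + 0.3·π_2 + 0.2·π_3
Solving with the normalization constraint gives π = (0.5000, 0.2222, 0.2778).
So the stationary probability of Brand E is 0.2222.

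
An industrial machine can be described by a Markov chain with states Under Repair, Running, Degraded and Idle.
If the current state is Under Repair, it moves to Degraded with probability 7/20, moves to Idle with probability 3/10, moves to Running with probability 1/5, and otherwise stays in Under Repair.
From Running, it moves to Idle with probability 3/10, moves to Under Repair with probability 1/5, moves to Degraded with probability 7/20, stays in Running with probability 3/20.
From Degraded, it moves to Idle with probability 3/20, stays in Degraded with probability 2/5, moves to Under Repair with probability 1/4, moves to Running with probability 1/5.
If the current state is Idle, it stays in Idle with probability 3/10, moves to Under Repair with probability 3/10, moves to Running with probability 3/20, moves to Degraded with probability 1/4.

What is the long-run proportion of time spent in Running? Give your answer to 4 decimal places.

Let the stationary distribution be π with π = πP and π_1 + π_2 + π_3 + π_4 = 1.
π_1 = 0.15·π_1 + 0.2·π_2 + 0.25·π_3 + 0.3·π_4
π_2 = 0.2·π_1 + 0.15·π_2 + 0.2·π_3 + 0.15·π_4
π_3 = 0.35·π_1 + 0.35·π_2 + 0.4·π_3 + 0.25·π_4
Solving with the normalization constraint gives π = (0.2305, 0.1786, 0.3422, 0.2487).
So the stationary probability of Running is 0.1786.

0.1786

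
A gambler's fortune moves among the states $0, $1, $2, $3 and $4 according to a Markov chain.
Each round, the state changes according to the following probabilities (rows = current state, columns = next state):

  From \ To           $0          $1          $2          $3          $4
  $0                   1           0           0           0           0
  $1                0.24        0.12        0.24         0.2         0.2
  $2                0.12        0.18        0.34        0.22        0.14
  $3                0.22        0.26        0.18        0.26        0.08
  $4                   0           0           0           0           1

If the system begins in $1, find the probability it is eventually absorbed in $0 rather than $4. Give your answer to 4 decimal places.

Let h(s) be the probability of absorption at $0 starting from transient state s. Then h($0) = 1 and h($4) = 0. By first-step analysis:
h($1) = 0.24·1 + 0.12·h($1) + 0.24·h($2) + 0.2·h($3) + 0.2·0
h($2) = 0.12·1 + 0.18·h($1) + 0.34·h($2) + 0.22·h($3) + 0.14·0
h($3) = 0.22·1 + 0.26·h($1) + 0.18·h($2) + 0.26·h($3) + 0.08·0
Solving: h($1) = 0.5641, h($2) = 0.5450, h($3) = 0.6281.
Starting from $1, the probability is 0.5641.

0.5641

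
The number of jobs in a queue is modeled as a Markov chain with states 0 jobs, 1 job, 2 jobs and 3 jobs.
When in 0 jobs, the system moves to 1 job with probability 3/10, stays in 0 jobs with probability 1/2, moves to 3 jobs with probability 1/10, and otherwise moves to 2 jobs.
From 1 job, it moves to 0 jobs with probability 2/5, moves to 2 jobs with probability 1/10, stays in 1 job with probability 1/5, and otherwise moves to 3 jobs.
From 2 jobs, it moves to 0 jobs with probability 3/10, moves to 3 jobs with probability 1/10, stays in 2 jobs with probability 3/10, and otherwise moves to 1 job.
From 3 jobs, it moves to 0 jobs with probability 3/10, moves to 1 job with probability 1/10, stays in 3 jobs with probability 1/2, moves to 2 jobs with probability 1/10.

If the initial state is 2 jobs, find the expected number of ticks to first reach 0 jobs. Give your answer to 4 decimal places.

3.0973

Let t(s) be the expected number of ticks to first reach 0 jobs from state s, with t(0 jobs) = 0. Conditioning on the first tick:
t(1 job) = 1 + 0.2·t(1 job) + 0.1·t(2 jobs) + 0.3·t(3 jobs)
t(2 jobs) = 1 + 0.3·t(1 job) + 0.3·t(2 jobs) + 0.1·t(3 jobs)
t(3 jobs) = 1 + 0.1·t(1 job) + 0.1·t(2 jobs) + 0.5·t(3 jobs)
Solving: t(1 job) = 2.8319, t(2 jobs) = 3.0973, t(3 jobs) = 3.1858.
Expected ticks from 2 jobs to 0 jobs: 3.0973.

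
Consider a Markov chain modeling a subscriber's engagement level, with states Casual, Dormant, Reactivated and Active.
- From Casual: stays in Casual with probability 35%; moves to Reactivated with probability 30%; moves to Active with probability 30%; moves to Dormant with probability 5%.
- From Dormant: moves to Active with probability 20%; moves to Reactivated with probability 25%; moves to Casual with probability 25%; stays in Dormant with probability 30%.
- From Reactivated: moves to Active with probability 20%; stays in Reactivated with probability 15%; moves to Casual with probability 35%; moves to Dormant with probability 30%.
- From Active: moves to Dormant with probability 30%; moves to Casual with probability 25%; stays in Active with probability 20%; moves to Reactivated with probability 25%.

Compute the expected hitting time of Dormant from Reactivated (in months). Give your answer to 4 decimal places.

4.5805

Let t(s) be the expected number of months to first reach Dormant from state s, with t(Dormant) = 0. Conditioning on the first month:
t(Casual) = 1 + 0.35·t(Casual) + 0.3·t(Reactivated) + 0.3·t(Active)
t(Reactivated) = 1 + 0.35·t(Casual) + 0.15·t(Reactivated) + 0.2·t(Active)
t(Active) = 1 + 0.25·t(Casual) + 0.25·t(Reactivated) + 0.2·t(Active)
Solving: t(Casual) = 5.7143, t(Reactivated) = 4.5805, t(Active) = 4.4671.
Expected months from Reactivated to Dormant: 4.5805.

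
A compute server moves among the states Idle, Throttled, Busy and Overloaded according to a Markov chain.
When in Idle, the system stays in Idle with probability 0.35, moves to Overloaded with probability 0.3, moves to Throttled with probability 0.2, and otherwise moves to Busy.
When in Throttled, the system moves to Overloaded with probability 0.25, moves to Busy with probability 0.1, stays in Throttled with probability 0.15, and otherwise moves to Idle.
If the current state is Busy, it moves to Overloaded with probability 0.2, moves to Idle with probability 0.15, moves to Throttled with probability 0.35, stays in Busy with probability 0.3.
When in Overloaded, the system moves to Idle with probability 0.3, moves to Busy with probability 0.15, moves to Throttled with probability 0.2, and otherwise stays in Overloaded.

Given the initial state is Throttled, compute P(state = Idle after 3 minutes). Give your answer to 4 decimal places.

Propagate the distribution vector 3 minutes from Throttled.
After 0 minutes: (0.0000, 1.0000, 0.0000, 0.0000)
After 1 minute: (0.5000, 0.1500, 0.1000, 0.2500)
After 2 minutes: (0.3400, 0.2075, 0.1575, 0.2950)
After 3 minutes: (0.3349, 0.2133, 0.1633, 0.2886)
P(in Idle after 3 minutes) = 0.3349

0.3349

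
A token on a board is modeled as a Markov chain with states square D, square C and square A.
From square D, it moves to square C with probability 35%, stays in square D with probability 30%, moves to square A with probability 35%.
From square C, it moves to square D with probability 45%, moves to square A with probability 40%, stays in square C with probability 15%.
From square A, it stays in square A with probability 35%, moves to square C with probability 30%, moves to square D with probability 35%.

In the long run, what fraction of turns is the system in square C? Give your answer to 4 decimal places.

0.2765

Let the stationary distribution be π with π = πP and π_1 + π_2 + π_3 = 1.
π_1 = 0.3·π_1 + 0.45·π_2 + 0.35·π_3
π_2 = 0.35·π_1 + 0.15·π_2 + 0.3·π_3
Solving with the normalization constraint gives π = (0.3597, 0.2765, 0.3638).
So the stationary probability of square C is 0.2765.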